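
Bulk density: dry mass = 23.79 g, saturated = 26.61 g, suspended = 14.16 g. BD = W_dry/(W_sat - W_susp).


BD = 23.79 / (26.61 - 14.16) = 23.79 / 12.45 = 1.911 g/cm^3

1.911


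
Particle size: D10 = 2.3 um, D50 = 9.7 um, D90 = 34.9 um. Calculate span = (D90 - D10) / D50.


Span = (34.9 - 2.3) / 9.7 = 32.6 / 9.7 = 3.361

3.361


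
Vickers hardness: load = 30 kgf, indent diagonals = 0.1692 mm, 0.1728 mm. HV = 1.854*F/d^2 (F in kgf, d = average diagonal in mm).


d_avg = (0.1692+0.1728)/2 = 0.171 mm
HV = 1.854*30/0.171^2 = 1902

1902


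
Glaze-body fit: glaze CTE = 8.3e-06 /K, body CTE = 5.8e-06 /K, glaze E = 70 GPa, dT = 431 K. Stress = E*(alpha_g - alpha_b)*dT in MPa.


Stress = 70*1000*(8.3e-06 - 5.8e-06)*431 = 75.4 MPa

75.4


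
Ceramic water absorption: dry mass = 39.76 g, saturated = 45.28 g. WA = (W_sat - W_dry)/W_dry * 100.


WA = (45.28 - 39.76) / 39.76 * 100 = 13.88%

13.88


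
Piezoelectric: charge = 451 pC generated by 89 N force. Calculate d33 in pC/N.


d33 = 451 / 89 = 5.1 pC/N

5.1


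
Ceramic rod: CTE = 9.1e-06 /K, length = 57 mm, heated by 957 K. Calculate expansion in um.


dL = 9.1e-06 * 57 * 957 * 1000 = 496.396 um

496.396


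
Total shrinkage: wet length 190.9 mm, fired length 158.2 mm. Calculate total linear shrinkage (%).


TS = (190.9 - 158.2) / 190.9 * 100 = 17.13%

17.13


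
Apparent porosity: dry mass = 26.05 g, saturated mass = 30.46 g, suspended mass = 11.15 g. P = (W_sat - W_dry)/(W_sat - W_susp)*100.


P = (30.46 - 26.05) / (30.46 - 11.15) * 100 = 4.41 / 19.31 * 100 = 22.8%

22.8


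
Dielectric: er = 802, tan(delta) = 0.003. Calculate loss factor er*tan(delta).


Loss = 802 * 0.003 = 2.406

2.406


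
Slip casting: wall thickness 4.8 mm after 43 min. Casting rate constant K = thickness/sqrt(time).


K = 4.8 / sqrt(43) = 4.8 / 6.5574 = 0.732 mm/min^0.5

0.732


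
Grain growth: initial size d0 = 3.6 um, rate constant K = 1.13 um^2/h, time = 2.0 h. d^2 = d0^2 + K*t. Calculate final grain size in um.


d^2 = 3.6^2 + 1.13*2.0 = 15.22
d = sqrt(15.22) = 3.9 um

3.9


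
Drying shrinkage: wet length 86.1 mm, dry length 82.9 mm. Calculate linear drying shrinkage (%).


DS = (86.1 - 82.9) / 86.1 * 100 = 3.72%

3.72


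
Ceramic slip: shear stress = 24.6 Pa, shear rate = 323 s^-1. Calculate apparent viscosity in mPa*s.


eta = tau/gamma * 1000 = 24.6/323 * 1000 = 76.2 mPa*s

76.2


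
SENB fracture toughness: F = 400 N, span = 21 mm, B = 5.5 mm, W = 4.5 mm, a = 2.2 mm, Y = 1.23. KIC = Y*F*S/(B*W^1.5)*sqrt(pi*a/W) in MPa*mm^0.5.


KIC = 1.23*400*21/(5.5*4.5^1.5)*sqrt(pi*2.2/4.5) = 243.88

243.88


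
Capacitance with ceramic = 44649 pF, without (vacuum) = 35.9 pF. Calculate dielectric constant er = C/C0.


er = 44649 / 35.9 = 1243.7

1243.7


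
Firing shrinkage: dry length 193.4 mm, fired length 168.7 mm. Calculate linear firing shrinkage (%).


FS = (193.4 - 168.7) / 193.4 * 100 = 12.77%

12.77


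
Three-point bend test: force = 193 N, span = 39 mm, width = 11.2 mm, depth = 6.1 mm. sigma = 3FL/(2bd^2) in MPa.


sigma = 3*193*39/(2*11.2*6.1^2) = 27.1 MPa

27.1


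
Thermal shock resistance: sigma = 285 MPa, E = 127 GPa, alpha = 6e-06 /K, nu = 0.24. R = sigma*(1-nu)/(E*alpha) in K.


R = 285*(1-0.24)/(127*1000*6e-06) = 284 K

284


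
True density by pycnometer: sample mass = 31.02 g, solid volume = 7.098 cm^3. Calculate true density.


TD = 31.02 / 7.098 = 4.37 g/cm^3

4.37


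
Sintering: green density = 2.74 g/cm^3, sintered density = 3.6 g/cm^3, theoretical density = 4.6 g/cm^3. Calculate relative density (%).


Relative = 3.6 / 4.6 * 100 = 78.3%

78.3


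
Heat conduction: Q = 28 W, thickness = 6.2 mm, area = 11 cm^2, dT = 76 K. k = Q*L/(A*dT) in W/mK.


k = 28*6.2/1000/(11/10000*76) = 2.08 W/mK

2.08


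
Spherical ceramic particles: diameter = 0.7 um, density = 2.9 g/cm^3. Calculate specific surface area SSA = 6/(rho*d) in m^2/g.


SSA = 6 / (2.9 * 0.7) = 2.956 m^2/g

2.956


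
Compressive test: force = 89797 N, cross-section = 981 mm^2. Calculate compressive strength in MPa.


CS = 89797 / 981 = 91.5 MPa

91.5


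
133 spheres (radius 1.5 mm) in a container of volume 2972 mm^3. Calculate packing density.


V_sphere = 4/3*pi*1.5^3 = 14.1372 mm^3
Total V = 133*14.1372 = 1880.2476 mm^3
PD = 1880.2476 / 2972 = 0.633

0.633


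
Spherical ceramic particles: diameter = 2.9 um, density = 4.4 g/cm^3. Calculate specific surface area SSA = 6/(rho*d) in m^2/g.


SSA = 6 / (4.4 * 2.9) = 0.47 m^2/g

0.47


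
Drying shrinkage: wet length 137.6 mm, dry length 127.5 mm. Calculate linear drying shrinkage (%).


DS = (137.6 - 127.5) / 137.6 * 100 = 7.34%

7.34


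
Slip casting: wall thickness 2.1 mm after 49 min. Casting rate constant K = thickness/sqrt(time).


K = 2.1 / sqrt(49) = 2.1 / 7.0 = 0.3 mm/min^0.5

0.3


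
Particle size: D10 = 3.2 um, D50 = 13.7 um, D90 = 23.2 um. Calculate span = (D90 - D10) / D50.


Span = (23.2 - 3.2) / 13.7 = 20.0 / 13.7 = 1.46

1.46


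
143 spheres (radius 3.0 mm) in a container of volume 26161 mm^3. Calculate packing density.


V_sphere = 4/3*pi*3.0^3 = 113.0973 mm^3
Total V = 143*113.0973 = 16172.9139 mm^3
PD = 16172.9139 / 26161 = 0.618

0.618


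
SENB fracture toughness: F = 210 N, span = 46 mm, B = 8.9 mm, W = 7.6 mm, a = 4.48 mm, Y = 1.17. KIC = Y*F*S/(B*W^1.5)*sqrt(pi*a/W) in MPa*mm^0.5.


KIC = 1.17*210*46/(8.9*7.6^1.5)*sqrt(pi*4.48/7.6) = 82.48

82.48


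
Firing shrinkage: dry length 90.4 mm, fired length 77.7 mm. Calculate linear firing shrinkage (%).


FS = (90.4 - 77.7) / 90.4 * 100 = 14.05%

14.05


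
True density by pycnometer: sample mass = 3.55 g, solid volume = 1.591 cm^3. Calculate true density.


TD = 3.55 / 1.591 = 2.231 g/cm^3

2.231


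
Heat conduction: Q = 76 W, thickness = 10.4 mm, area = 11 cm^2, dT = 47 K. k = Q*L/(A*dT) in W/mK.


k = 76*10.4/1000/(11/10000*47) = 15.29 W/mK

15.29


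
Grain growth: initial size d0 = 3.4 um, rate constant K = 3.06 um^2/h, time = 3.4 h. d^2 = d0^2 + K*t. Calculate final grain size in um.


d^2 = 3.4^2 + 3.06*3.4 = 21.964
d = sqrt(21.964) = 4.69 um

4.69


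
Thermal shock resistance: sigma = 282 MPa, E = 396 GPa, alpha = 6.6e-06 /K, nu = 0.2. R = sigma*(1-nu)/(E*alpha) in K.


R = 282*(1-0.2)/(396*1000*6.6e-06) = 86 K

86


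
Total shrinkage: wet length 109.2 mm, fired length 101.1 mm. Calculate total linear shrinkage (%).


TS = (109.2 - 101.1) / 109.2 * 100 = 7.42%

7.42


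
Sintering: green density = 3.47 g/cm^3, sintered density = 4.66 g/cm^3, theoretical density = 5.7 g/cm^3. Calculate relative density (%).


Relative = 4.66 / 5.7 * 100 = 81.8%

81.8


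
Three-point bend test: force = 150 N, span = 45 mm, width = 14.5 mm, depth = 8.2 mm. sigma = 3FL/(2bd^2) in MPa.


sigma = 3*150*45/(2*14.5*8.2^2) = 10.4 MPa

10.4


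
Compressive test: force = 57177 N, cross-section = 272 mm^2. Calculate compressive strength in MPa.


CS = 57177 / 272 = 210.2 MPa

210.2


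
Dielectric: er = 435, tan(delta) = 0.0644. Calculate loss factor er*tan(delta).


Loss = 435 * 0.0644 = 28.014

28.014


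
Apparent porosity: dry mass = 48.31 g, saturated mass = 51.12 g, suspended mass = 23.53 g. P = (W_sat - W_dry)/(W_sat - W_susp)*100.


P = (51.12 - 48.31) / (51.12 - 23.53) * 100 = 2.81 / 27.59 * 100 = 10.2%

10.2


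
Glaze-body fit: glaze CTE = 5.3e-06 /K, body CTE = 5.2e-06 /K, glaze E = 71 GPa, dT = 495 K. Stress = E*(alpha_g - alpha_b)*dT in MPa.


Stress = 71*1000*(5.3e-06 - 5.2e-06)*495 = 3.5 MPa

3.5


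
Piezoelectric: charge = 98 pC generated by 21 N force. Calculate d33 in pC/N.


d33 = 98 / 21 = 4.7 pC/N

4.7


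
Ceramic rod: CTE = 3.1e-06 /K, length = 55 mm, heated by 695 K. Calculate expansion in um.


dL = 3.1e-06 * 55 * 695 * 1000 = 118.498 um

118.498


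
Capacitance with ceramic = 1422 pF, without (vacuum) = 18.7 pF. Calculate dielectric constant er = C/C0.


er = 1422 / 18.7 = 76.04

76.04


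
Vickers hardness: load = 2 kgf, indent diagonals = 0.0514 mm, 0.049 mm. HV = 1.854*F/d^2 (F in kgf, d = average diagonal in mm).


d_avg = (0.0514+0.049)/2 = 0.0502 mm
HV = 1.854*2/0.0502^2 = 1471

1471


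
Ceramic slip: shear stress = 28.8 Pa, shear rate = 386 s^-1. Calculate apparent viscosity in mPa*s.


eta = tau/gamma * 1000 = 28.8/386 * 1000 = 74.6 mPa*s

74.6


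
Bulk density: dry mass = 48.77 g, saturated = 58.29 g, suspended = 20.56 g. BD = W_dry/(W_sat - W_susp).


BD = 48.77 / (58.29 - 20.56) = 48.77 / 37.73 = 1.293 g/cm^3

1.293


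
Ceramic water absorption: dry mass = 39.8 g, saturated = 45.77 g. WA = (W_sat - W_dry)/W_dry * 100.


WA = (45.77 - 39.8) / 39.8 * 100 = 15.0%

15.0


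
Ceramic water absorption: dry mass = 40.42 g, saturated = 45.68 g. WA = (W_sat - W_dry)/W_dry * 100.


WA = (45.68 - 40.42) / 40.42 * 100 = 13.01%

13.01


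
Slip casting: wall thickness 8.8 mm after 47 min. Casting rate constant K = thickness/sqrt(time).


K = 8.8 / sqrt(47) = 8.8 / 6.8557 = 1.284 mm/min^0.5

1.284


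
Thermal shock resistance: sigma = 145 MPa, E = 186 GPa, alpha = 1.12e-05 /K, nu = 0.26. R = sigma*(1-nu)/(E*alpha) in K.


R = 145*(1-0.26)/(186*1000*1.12e-05) = 52 K

52


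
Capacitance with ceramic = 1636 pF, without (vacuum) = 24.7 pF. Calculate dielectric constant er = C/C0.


er = 1636 / 24.7 = 66.23

66.23


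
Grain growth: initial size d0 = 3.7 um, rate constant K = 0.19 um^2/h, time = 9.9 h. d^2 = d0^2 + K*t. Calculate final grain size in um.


d^2 = 3.7^2 + 0.19*9.9 = 15.571
d = sqrt(15.571) = 3.95 um

3.95


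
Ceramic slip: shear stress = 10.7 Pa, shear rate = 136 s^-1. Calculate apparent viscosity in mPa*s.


eta = tau/gamma * 1000 = 10.7/136 * 1000 = 78.7 mPa*s

78.7


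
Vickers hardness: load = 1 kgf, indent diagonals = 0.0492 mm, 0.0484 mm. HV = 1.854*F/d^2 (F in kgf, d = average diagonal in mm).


d_avg = (0.0492+0.0484)/2 = 0.0488 mm
HV = 1.854*1/0.0488^2 = 779

779


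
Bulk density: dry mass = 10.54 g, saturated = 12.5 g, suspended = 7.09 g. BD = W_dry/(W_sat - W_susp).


BD = 10.54 / (12.5 - 7.09) = 10.54 / 5.41 = 1.948 g/cm^3

1.948


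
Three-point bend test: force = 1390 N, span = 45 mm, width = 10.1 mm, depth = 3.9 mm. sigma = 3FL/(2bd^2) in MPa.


sigma = 3*1390*45/(2*10.1*3.9^2) = 610.8 MPa

610.8


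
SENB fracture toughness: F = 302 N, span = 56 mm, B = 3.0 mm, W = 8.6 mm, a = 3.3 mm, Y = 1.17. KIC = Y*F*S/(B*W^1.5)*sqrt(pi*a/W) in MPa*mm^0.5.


KIC = 1.17*302*56/(3.0*8.6^1.5)*sqrt(pi*3.3/8.6) = 287.14

287.14


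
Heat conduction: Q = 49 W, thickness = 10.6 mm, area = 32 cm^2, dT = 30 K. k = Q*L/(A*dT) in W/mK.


k = 49*10.6/1000/(32/10000*30) = 5.41 W/mK

5.41


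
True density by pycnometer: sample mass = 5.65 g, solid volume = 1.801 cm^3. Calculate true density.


TD = 5.65 / 1.801 = 3.137 g/cm^3

3.137


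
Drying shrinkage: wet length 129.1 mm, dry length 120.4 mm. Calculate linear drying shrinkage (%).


DS = (129.1 - 120.4) / 129.1 * 100 = 6.74%

6.74


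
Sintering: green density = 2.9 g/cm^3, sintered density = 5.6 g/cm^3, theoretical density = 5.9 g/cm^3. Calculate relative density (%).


Relative = 5.6 / 5.9 * 100 = 94.9%

94.9


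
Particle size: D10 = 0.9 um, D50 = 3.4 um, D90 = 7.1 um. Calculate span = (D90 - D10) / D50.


Span = (7.1 - 0.9) / 3.4 = 6.2 / 3.4 = 1.824

1.824


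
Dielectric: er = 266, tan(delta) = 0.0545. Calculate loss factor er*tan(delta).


Loss = 266 * 0.0545 = 14.497

14.497


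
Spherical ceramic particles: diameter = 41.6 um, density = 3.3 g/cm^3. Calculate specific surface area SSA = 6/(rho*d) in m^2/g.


SSA = 6 / (3.3 * 41.6) = 0.044 m^2/g

0.044


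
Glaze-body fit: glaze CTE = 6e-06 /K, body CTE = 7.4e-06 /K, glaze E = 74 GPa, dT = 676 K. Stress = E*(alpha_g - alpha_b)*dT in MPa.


Stress = 74*1000*(6e-06 - 7.4e-06)*676 = -70.0 MPa

-70.0


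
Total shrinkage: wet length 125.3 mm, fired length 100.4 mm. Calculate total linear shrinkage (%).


TS = (125.3 - 100.4) / 125.3 * 100 = 19.87%

19.87


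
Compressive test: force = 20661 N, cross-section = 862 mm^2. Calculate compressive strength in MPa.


CS = 20661 / 862 = 24.0 MPa

24.0


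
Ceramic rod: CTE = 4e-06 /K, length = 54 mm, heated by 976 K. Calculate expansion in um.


dL = 4e-06 * 54 * 976 * 1000 = 210.816 um

210.816


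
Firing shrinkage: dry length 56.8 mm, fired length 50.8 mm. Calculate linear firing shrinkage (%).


FS = (56.8 - 50.8) / 56.8 * 100 = 10.56%

10.56


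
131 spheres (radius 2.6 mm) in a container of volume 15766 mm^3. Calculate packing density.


V_sphere = 4/3*pi*2.6^3 = 73.6222 mm^3
Total V = 131*73.6222 = 9644.5082 mm^3
PD = 9644.5082 / 15766 = 0.612

0.612


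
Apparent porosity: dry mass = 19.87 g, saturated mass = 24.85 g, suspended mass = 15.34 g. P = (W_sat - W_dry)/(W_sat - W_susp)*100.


P = (24.85 - 19.87) / (24.85 - 15.34) * 100 = 4.98 / 9.51 * 100 = 52.4%

52.4


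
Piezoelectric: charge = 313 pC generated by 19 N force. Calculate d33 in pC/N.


d33 = 313 / 19 = 16.5 pC/N

16.5


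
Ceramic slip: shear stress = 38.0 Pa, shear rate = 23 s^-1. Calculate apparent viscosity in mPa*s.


eta = tau/gamma * 1000 = 38.0/23 * 1000 = 1652.2 mPa*s

1652.2


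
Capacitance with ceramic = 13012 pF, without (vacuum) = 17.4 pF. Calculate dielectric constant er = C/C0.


er = 13012 / 17.4 = 747.82

747.82


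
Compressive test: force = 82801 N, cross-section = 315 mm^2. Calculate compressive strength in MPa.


CS = 82801 / 315 = 262.9 MPa

262.9


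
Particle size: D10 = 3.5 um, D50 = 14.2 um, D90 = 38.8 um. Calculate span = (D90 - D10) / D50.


Span = (38.8 - 3.5) / 14.2 = 35.3 / 14.2 = 2.486

2.486


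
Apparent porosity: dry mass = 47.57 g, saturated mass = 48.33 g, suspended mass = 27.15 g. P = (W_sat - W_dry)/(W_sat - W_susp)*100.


P = (48.33 - 47.57) / (48.33 - 27.15) * 100 = 0.76 / 21.18 * 100 = 3.6%

3.6


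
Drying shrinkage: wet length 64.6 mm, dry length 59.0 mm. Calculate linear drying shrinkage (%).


DS = (64.6 - 59.0) / 64.6 * 100 = 8.67%

8.67


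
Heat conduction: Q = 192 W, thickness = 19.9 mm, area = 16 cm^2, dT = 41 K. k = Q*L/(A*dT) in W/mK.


k = 192*19.9/1000/(16/10000*41) = 58.24 W/mK

58.24


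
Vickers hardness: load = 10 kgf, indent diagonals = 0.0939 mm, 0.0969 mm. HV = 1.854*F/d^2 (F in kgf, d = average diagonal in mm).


d_avg = (0.0939+0.0969)/2 = 0.0954 mm
HV = 1.854*10/0.0954^2 = 2037

2037


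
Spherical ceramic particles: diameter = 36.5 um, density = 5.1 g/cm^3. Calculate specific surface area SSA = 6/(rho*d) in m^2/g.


SSA = 6 / (5.1 * 36.5) = 0.032 m^2/g

0.032


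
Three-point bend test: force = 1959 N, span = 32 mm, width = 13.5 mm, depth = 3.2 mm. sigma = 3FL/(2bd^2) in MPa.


sigma = 3*1959*32/(2*13.5*3.2^2) = 680.2 MPa

680.2


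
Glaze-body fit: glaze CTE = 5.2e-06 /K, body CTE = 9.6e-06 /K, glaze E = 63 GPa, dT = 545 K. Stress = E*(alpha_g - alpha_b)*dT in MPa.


Stress = 63*1000*(5.2e-06 - 9.6e-06)*545 = -151.1 MPa

-151.1


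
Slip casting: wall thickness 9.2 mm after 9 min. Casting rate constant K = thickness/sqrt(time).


K = 9.2 / sqrt(9) = 9.2 / 3.0 = 3.067 mm/min^0.5

3.067


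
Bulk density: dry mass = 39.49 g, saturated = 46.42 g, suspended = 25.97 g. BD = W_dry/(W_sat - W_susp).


BD = 39.49 / (46.42 - 25.97) = 39.49 / 20.45 = 1.931 g/cm^3

1.931


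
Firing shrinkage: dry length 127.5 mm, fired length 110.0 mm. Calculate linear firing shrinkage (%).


FS = (127.5 - 110.0) / 127.5 * 100 = 13.73%

13.73


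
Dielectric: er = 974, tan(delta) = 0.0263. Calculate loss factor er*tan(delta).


Loss = 974 * 0.0263 = 25.616

25.616


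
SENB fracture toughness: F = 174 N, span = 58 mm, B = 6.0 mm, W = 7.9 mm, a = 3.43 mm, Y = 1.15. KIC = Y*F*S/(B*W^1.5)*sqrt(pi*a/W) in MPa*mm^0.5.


KIC = 1.15*174*58/(6.0*7.9^1.5)*sqrt(pi*3.43/7.9) = 101.74

101.74


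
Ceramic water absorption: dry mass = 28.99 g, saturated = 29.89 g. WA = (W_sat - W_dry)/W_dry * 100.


WA = (29.89 - 28.99) / 28.99 * 100 = 3.1%

3.1


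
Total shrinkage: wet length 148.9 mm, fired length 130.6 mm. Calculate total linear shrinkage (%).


TS = (148.9 - 130.6) / 148.9 * 100 = 12.29%

12.29


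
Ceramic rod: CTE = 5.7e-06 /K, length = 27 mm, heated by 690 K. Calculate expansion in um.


dL = 5.7e-06 * 27 * 690 * 1000 = 106.191 um

106.191


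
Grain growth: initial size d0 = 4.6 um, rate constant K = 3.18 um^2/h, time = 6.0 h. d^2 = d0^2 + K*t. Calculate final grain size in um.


d^2 = 4.6^2 + 3.18*6.0 = 40.24
d = sqrt(40.24) = 6.34 um

6.34


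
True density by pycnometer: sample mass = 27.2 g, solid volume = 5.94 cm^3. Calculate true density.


TD = 27.2 / 5.94 = 4.579 g/cm^3

4.579


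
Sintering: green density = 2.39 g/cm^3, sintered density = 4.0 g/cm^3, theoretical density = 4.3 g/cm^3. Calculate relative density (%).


Relative = 4.0 / 4.3 * 100 = 93.0%

93.0


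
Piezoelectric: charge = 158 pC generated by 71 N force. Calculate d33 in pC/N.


d33 = 158 / 71 = 2.2 pC/N

2.2


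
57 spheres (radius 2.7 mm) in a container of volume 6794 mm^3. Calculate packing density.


V_sphere = 4/3*pi*2.7^3 = 82.448 mm^3
Total V = 57*82.448 = 4699.536 mm^3
PD = 4699.536 / 6794 = 0.692

0.692


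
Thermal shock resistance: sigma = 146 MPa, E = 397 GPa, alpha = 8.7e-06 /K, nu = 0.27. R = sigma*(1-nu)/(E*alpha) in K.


R = 146*(1-0.27)/(397*1000*8.7e-06) = 31 K

31


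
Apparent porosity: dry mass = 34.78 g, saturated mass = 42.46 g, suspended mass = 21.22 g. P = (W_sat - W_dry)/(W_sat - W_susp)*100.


P = (42.46 - 34.78) / (42.46 - 21.22) * 100 = 7.68 / 21.24 * 100 = 36.2%

36.2


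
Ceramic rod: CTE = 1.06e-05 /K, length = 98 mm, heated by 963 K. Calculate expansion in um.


dL = 1.06e-05 * 98 * 963 * 1000 = 1000.364 um

1000.364


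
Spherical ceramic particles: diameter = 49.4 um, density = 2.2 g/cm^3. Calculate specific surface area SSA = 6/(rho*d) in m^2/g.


SSA = 6 / (2.2 * 49.4) = 0.055 m^2/g

0.055


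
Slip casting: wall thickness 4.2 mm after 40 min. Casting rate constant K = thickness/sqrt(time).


K = 4.2 / sqrt(40) = 4.2 / 6.3246 = 0.664 mm/min^0.5

0.664


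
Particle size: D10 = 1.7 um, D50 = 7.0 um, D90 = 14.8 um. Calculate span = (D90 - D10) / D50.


Span = (14.8 - 1.7) / 7.0 = 13.1 / 7.0 = 1.871

1.871


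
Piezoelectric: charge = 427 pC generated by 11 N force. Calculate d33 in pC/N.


d33 = 427 / 11 = 38.8 pC/N

38.8


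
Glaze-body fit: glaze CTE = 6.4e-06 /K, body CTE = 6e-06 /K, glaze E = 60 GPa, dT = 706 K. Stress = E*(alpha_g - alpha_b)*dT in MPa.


Stress = 60*1000*(6.4e-06 - 6e-06)*706 = 16.9 MPa

16.9


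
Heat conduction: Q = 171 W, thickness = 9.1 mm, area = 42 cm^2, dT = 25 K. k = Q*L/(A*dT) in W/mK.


k = 171*9.1/1000/(42/10000*25) = 14.82 W/mK

14.82


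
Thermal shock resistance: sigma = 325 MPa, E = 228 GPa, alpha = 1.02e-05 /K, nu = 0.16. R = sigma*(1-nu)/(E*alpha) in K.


R = 325*(1-0.16)/(228*1000*1.02e-05) = 117 K

117


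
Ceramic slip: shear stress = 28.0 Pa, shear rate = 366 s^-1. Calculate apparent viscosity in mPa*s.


eta = tau/gamma * 1000 = 28.0/366 * 1000 = 76.5 mPa*s

76.5


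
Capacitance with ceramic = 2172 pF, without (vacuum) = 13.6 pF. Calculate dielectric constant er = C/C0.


er = 2172 / 13.6 = 159.71

159.71


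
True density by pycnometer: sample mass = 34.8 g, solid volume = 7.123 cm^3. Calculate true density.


TD = 34.8 / 7.123 = 4.886 g/cm^3

4.886


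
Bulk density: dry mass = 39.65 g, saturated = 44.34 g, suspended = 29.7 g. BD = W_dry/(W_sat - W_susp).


BD = 39.65 / (44.34 - 29.7) = 39.65 / 14.64 = 2.708 g/cm^3

2.708


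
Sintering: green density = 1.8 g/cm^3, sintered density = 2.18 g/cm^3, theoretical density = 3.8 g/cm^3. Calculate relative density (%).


Relative = 2.18 / 3.8 * 100 = 57.4%

57.4


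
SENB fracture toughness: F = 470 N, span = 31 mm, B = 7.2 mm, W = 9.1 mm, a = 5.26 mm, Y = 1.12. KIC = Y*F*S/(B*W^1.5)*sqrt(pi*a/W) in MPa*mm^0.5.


KIC = 1.12*470*31/(7.2*9.1^1.5)*sqrt(pi*5.26/9.1) = 111.26

111.26


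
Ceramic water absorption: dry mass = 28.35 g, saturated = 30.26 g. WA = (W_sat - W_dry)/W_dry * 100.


WA = (30.26 - 28.35) / 28.35 * 100 = 6.74%

6.74


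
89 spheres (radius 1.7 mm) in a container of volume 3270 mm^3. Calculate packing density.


V_sphere = 4/3*pi*1.7^3 = 20.5795 mm^3
Total V = 89*20.5795 = 1831.5755 mm^3
PD = 1831.5755 / 3270 = 0.56

0.56


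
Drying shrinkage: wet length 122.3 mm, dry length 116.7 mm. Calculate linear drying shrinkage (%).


DS = (122.3 - 116.7) / 122.3 * 100 = 4.58%

4.58


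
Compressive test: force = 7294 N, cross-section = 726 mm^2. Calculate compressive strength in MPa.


CS = 7294 / 726 = 10.0 MPa

10.0


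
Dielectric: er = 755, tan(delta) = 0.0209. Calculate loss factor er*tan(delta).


Loss = 755 * 0.0209 = 15.78

15.78


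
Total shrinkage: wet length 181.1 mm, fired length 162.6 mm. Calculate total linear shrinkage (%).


TS = (181.1 - 162.6) / 181.1 * 100 = 10.22%

10.22


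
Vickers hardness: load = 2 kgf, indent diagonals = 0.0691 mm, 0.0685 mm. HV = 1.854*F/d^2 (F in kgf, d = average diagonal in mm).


d_avg = (0.0691+0.0685)/2 = 0.0688 mm
HV = 1.854*2/0.0688^2 = 783

783


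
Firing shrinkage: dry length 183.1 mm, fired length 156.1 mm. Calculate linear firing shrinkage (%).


FS = (183.1 - 156.1) / 183.1 * 100 = 14.75%

14.75


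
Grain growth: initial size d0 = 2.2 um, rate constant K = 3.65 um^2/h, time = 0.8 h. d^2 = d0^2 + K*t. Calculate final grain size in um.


d^2 = 2.2^2 + 3.65*0.8 = 7.76
d = sqrt(7.76) = 2.79 um

2.79


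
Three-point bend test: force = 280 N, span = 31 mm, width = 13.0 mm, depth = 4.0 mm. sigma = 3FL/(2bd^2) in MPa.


sigma = 3*280*31/(2*13.0*4.0^2) = 62.6 MPa

62.6


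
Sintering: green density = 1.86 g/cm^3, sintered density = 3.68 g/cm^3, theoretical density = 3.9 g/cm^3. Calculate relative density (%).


Relative = 3.68 / 3.9 * 100 = 94.4%

94.4


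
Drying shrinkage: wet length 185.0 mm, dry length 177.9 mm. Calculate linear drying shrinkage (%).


DS = (185.0 - 177.9) / 185.0 * 100 = 3.84%

3.84


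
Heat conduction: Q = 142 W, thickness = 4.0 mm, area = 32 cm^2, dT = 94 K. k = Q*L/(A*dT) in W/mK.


k = 142*4.0/1000/(32/10000*94) = 1.89 W/mK

1.89


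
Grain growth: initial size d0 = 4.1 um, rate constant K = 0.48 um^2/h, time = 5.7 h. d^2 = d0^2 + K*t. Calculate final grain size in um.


d^2 = 4.1^2 + 0.48*5.7 = 19.546
d = sqrt(19.546) = 4.42 um

4.42


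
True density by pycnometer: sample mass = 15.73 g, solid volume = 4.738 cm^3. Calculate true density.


TD = 15.73 / 4.738 = 3.32 g/cm^3

3.32


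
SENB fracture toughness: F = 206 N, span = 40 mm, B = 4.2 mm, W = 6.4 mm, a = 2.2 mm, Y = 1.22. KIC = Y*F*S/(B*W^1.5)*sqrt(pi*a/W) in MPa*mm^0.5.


KIC = 1.22*206*40/(4.2*6.4^1.5)*sqrt(pi*2.2/6.4) = 153.63

153.63


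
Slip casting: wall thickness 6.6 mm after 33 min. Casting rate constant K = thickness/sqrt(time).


K = 6.6 / sqrt(33) = 6.6 / 5.7446 = 1.149 mm/min^0.5

1.149


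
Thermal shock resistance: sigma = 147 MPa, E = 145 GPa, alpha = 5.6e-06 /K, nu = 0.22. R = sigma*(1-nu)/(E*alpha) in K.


R = 147*(1-0.22)/(145*1000*5.6e-06) = 141 K

141


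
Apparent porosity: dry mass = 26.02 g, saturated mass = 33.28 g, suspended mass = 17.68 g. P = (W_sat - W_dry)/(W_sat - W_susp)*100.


P = (33.28 - 26.02) / (33.28 - 17.68) * 100 = 7.26 / 15.6 * 100 = 46.5%

46.5


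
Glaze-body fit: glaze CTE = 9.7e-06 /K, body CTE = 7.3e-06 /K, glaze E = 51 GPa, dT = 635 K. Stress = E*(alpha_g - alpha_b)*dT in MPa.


Stress = 51*1000*(9.7e-06 - 7.3e-06)*635 = 77.7 MPa

77.7


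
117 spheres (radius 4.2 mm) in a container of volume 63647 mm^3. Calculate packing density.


V_sphere = 4/3*pi*4.2^3 = 310.3391 mm^3
Total V = 117*310.3391 = 36309.6747 mm^3
PD = 36309.6747 / 63647 = 0.57

0.57


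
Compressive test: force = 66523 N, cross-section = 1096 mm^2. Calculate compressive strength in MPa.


CS = 66523 / 1096 = 60.7 MPa

60.7


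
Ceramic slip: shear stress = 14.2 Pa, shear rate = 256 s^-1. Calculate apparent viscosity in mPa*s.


eta = tau/gamma * 1000 = 14.2/256 * 1000 = 55.5 mPa*s

55.5


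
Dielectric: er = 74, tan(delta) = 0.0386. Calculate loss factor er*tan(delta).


Loss = 74 * 0.0386 = 2.856

2.856


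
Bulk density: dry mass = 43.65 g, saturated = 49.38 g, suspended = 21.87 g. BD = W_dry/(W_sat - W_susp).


BD = 43.65 / (49.38 - 21.87) = 43.65 / 27.51 = 1.587 g/cm^3

1.587


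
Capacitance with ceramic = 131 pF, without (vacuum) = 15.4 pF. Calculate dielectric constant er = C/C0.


er = 131 / 15.4 = 8.51

8.51


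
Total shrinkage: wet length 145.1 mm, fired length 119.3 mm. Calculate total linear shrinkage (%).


TS = (145.1 - 119.3) / 145.1 * 100 = 17.78%

17.78


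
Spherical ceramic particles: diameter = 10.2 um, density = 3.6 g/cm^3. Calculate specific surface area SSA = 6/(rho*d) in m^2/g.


SSA = 6 / (3.6 * 10.2) = 0.163 m^2/g

0.163


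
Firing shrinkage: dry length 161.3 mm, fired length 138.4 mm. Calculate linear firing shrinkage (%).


FS = (161.3 - 138.4) / 161.3 * 100 = 14.2%

14.2


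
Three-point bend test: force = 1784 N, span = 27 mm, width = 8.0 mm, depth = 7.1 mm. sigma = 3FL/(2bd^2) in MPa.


sigma = 3*1784*27/(2*8.0*7.1^2) = 179.2 MPa

179.2


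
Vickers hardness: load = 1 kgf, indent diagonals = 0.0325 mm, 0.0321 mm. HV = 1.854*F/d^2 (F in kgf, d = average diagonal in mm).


d_avg = (0.0325+0.0321)/2 = 0.0323 mm
HV = 1.854*1/0.0323^2 = 1777

1777


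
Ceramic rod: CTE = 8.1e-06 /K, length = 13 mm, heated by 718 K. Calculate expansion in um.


dL = 8.1e-06 * 13 * 718 * 1000 = 75.605 um

75.605


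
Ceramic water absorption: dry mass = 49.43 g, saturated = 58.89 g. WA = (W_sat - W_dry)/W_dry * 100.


WA = (58.89 - 49.43) / 49.43 * 100 = 19.14%

19.14


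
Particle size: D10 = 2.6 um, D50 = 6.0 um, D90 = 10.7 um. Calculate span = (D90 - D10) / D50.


Span = (10.7 - 2.6) / 6.0 = 8.1 / 6.0 = 1.35

1.35


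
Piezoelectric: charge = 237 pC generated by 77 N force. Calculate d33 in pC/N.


d33 = 237 / 77 = 3.1 pC/N

3.1


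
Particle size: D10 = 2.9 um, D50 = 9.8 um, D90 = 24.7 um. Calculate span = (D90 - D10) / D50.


Span = (24.7 - 2.9) / 9.8 = 21.8 / 9.8 = 2.224

2.224


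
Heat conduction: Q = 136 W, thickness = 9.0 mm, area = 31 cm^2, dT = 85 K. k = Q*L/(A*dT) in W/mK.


k = 136*9.0/1000/(31/10000*85) = 4.65 W/mK

4.65


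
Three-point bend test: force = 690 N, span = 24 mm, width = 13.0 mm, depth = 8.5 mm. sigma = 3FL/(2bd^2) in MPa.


sigma = 3*690*24/(2*13.0*8.5^2) = 26.4 MPa

26.4


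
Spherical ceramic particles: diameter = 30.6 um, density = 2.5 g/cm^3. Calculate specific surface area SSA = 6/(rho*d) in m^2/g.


SSA = 6 / (2.5 * 30.6) = 0.078 m^2/g

0.078


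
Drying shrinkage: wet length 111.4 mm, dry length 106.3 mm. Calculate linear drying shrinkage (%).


DS = (111.4 - 106.3) / 111.4 * 100 = 4.58%

4.58


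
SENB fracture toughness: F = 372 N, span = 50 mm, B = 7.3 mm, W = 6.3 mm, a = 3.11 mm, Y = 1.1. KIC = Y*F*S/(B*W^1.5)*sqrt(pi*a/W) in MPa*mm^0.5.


KIC = 1.1*372*50/(7.3*6.3^1.5)*sqrt(pi*3.11/6.3) = 220.73

220.73


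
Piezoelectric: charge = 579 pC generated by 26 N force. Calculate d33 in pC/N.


d33 = 579 / 26 = 22.3 pC/N

22.3


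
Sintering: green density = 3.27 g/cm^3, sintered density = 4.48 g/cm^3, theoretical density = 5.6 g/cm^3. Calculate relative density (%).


Relative = 4.48 / 5.6 * 100 = 80.0%

80.0


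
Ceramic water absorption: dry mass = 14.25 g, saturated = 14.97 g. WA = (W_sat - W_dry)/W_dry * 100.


WA = (14.97 - 14.25) / 14.25 * 100 = 5.05%

5.05


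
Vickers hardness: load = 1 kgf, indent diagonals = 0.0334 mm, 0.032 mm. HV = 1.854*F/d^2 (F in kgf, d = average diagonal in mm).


d_avg = (0.0334+0.032)/2 = 0.0327 mm
HV = 1.854*1/0.0327^2 = 1734

1734


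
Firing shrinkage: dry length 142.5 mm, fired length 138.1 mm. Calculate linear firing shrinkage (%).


FS = (142.5 - 138.1) / 142.5 * 100 = 3.09%

3.09


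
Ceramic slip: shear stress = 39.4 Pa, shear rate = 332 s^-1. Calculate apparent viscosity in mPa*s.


eta = tau/gamma * 1000 = 39.4/332 * 1000 = 118.7 mPa*s

118.7


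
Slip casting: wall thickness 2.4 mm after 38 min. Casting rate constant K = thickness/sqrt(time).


K = 2.4 / sqrt(38) = 2.4 / 6.1644 = 0.389 mm/min^0.5

0.389


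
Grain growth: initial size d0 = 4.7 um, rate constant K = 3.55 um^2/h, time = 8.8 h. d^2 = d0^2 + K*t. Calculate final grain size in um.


d^2 = 4.7^2 + 3.55*8.8 = 53.33
d = sqrt(53.33) = 7.3 um

7.3


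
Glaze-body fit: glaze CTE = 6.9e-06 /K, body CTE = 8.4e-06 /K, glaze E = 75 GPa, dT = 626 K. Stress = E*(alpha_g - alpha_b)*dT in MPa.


Stress = 75*1000*(6.9e-06 - 8.4e-06)*626 = -70.4 MPa

-70.4


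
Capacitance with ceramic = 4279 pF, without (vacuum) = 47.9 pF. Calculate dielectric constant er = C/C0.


er = 4279 / 47.9 = 89.33

89.33


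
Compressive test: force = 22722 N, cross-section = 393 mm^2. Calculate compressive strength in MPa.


CS = 22722 / 393 = 57.8 MPa

57.8


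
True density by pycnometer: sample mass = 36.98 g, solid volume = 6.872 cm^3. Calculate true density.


TD = 36.98 / 6.872 = 5.381 g/cm^3

5.381


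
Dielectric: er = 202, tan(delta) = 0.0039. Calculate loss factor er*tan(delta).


Loss = 202 * 0.0039 = 0.788

0.788


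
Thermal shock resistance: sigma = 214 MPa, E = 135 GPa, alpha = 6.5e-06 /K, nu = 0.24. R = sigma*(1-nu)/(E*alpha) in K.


R = 214*(1-0.24)/(135*1000*6.5e-06) = 185 K

185


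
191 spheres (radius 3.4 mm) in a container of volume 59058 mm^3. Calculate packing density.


V_sphere = 4/3*pi*3.4^3 = 164.6362 mm^3
Total V = 191*164.6362 = 31445.5142 mm^3
PD = 31445.5142 / 59058 = 0.532

0.532


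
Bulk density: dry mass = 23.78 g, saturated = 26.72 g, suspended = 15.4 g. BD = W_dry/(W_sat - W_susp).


BD = 23.78 / (26.72 - 15.4) = 23.78 / 11.32 = 2.101 g/cm^3

2.101


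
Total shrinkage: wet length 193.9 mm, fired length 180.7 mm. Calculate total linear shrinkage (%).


TS = (193.9 - 180.7) / 193.9 * 100 = 6.81%

6.81


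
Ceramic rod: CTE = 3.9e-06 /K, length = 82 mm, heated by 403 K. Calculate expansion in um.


dL = 3.9e-06 * 82 * 403 * 1000 = 128.879 um

128.879


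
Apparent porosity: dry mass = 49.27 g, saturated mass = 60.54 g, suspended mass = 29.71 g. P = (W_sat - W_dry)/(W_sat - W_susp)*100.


P = (60.54 - 49.27) / (60.54 - 29.71) * 100 = 11.27 / 30.83 * 100 = 36.6%

36.6


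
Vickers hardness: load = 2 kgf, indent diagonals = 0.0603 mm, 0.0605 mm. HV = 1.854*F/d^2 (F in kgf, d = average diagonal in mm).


d_avg = (0.0603+0.0605)/2 = 0.0604 mm
HV = 1.854*2/0.0604^2 = 1016

1016


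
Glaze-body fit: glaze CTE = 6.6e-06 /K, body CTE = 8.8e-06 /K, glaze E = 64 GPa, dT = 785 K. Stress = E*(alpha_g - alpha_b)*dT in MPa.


Stress = 64*1000*(6.6e-06 - 8.8e-06)*785 = -110.5 MPa

-110.5


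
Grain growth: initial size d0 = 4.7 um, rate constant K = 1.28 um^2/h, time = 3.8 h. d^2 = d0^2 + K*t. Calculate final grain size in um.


d^2 = 4.7^2 + 1.28*3.8 = 26.954
d = sqrt(26.954) = 5.19 um

5.19


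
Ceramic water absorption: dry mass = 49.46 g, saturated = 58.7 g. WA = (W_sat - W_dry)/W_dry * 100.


WA = (58.7 - 49.46) / 49.46 * 100 = 18.68%

18.68


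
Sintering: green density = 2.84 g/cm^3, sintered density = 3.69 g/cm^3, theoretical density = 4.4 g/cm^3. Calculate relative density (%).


Relative = 3.69 / 4.4 * 100 = 83.9%

83.9


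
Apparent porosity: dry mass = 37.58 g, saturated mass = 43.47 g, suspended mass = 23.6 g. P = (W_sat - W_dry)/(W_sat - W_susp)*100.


P = (43.47 - 37.58) / (43.47 - 23.6) * 100 = 5.89 / 19.87 * 100 = 29.6%

29.6


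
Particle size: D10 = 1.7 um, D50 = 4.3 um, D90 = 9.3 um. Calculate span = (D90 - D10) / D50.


Span = (9.3 - 1.7) / 4.3 = 7.6 / 4.3 = 1.767

1.767


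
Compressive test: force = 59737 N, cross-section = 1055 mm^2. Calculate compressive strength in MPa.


CS = 59737 / 1055 = 56.6 MPa

56.6


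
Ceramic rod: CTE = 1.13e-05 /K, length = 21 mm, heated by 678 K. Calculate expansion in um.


dL = 1.13e-05 * 21 * 678 * 1000 = 160.889 um

160.889


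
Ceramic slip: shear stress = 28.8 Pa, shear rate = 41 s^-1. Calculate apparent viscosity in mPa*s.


eta = tau/gamma * 1000 = 28.8/41 * 1000 = 702.4 mPa*s

702.4


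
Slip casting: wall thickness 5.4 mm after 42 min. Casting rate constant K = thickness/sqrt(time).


K = 5.4 / sqrt(42) = 5.4 / 6.4807 = 0.833 mm/min^0.5

0.833


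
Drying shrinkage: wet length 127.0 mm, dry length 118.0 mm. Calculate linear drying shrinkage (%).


DS = (127.0 - 118.0) / 127.0 * 100 = 7.09%

7.09


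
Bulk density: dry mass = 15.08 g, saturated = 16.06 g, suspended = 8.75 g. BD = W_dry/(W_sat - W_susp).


BD = 15.08 / (16.06 - 8.75) = 15.08 / 7.31 = 2.063 g/cm^3

2.063


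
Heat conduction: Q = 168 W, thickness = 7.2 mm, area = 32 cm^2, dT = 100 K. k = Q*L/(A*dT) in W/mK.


k = 168*7.2/1000/(32/10000*100) = 3.78 W/mK

3.78


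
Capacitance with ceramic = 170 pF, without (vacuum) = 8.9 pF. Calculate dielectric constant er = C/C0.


er = 170 / 8.9 = 19.1

19.1


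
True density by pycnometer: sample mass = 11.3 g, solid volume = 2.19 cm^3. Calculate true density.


TD = 11.3 / 2.19 = 5.16 g/cm^3

5.16


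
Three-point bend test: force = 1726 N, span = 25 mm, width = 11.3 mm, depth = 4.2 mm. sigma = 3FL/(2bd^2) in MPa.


sigma = 3*1726*25/(2*11.3*4.2^2) = 324.7 MPa

324.7


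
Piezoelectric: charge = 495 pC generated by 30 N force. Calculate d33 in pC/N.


d33 = 495 / 30 = 16.5 pC/N

16.5


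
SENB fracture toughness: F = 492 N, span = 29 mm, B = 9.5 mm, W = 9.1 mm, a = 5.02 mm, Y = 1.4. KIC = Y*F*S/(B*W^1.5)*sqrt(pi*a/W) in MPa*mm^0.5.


KIC = 1.4*492*29/(9.5*9.1^1.5)*sqrt(pi*5.02/9.1) = 100.84

100.84


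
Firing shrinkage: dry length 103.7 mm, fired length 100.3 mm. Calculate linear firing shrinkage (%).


FS = (103.7 - 100.3) / 103.7 * 100 = 3.28%

3.28


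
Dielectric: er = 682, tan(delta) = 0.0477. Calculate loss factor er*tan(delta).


Loss = 682 * 0.0477 = 32.531

32.531


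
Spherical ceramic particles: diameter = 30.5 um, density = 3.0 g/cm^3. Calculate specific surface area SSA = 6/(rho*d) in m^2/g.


SSA = 6 / (3.0 * 30.5) = 0.066 m^2/g

0.066


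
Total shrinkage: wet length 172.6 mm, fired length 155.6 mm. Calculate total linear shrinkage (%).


TS = (172.6 - 155.6) / 172.6 * 100 = 9.85%

9.85


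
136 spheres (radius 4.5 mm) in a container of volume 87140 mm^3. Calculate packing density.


V_sphere = 4/3*pi*4.5^3 = 381.7035 mm^3
Total V = 136*381.7035 = 51911.676 mm^3
PD = 51911.676 / 87140 = 0.596

0.596


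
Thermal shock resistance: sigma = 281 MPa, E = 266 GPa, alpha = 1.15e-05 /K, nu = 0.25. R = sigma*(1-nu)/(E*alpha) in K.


R = 281*(1-0.25)/(266*1000*1.15e-05) = 69 K

69


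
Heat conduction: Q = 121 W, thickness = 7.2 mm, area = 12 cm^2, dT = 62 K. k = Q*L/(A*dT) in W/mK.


k = 121*7.2/1000/(12/10000*62) = 11.71 W/mK

11.71


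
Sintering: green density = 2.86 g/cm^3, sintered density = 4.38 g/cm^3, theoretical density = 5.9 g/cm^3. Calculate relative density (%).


Relative = 4.38 / 5.9 * 100 = 74.2%

74.2


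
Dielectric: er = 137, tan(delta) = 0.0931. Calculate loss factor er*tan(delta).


Loss = 137 * 0.0931 = 12.755

12.755


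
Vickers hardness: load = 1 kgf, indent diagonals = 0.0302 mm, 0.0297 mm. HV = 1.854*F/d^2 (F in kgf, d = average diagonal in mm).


d_avg = (0.0302+0.0297)/2 = 0.02995 mm
HV = 1.854*1/0.02995^2 = 2067

2067


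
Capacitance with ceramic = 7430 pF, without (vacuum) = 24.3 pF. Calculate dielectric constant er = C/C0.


er = 7430 / 24.3 = 305.76

305.76


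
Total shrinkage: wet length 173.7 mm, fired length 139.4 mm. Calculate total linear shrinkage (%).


TS = (173.7 - 139.4) / 173.7 * 100 = 19.75%

19.75


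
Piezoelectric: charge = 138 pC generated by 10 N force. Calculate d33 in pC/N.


d33 = 138 / 10 = 13.8 pC/N

13.8


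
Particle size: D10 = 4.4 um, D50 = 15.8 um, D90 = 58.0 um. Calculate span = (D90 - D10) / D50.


Span = (58.0 - 4.4) / 15.8 = 53.6 / 15.8 = 3.392

3.392


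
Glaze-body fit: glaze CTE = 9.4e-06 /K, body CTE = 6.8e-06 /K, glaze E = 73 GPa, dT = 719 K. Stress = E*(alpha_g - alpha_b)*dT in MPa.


Stress = 73*1000*(9.4e-06 - 6.8e-06)*719 = 136.5 MPa

136.5


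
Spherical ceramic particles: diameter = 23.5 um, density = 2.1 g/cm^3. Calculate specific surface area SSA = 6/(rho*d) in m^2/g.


SSA = 6 / (2.1 * 23.5) = 0.122 m^2/g

0.122


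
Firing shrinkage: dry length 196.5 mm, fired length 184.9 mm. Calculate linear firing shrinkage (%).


FS = (196.5 - 184.9) / 196.5 * 100 = 5.9%

5.9


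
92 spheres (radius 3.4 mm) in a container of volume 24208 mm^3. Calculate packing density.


V_sphere = 4/3*pi*3.4^3 = 164.6362 mm^3
Total V = 92*164.6362 = 15146.5304 mm^3
PD = 15146.5304 / 24208 = 0.626

0.626


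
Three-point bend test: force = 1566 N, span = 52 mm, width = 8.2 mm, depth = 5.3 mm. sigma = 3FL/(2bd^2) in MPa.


sigma = 3*1566*52/(2*8.2*5.3^2) = 530.3 MPa

530.3


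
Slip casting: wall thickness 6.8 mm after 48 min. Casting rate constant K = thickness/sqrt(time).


K = 6.8 / sqrt(48) = 6.8 / 6.9282 = 0.981 mm/min^0.5

0.981


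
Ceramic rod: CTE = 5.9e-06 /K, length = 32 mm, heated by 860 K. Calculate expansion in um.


dL = 5.9e-06 * 32 * 860 * 1000 = 162.368 um

162.368


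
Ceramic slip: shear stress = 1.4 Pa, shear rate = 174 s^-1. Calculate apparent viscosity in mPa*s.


eta = tau/gamma * 1000 = 1.4/174 * 1000 = 8.0 mPa*s

8.0


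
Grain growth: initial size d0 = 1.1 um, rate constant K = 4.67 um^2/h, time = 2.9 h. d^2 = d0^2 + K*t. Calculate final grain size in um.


d^2 = 1.1^2 + 4.67*2.9 = 14.753
d = sqrt(14.753) = 3.84 um

3.84


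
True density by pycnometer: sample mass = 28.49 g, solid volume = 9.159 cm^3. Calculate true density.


TD = 28.49 / 9.159 = 3.111 g/cm^3

3.111


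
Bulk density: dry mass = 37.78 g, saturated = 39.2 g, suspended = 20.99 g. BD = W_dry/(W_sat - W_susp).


BD = 37.78 / (39.2 - 20.99) = 37.78 / 18.21 = 2.075 g/cm^3

2.075


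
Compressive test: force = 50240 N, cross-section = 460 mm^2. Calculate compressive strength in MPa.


CS = 50240 / 460 = 109.2 MPa

109.2


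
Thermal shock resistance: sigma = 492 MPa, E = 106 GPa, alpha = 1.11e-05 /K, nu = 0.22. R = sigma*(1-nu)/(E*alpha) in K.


R = 492*(1-0.22)/(106*1000*1.11e-05) = 326 K

326


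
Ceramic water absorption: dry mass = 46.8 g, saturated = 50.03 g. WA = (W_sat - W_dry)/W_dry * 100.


WA = (50.03 - 46.8) / 46.8 * 100 = 6.9%

6.9


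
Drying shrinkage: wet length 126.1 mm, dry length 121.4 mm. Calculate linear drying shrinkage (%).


DS = (126.1 - 121.4) / 126.1 * 100 = 3.73%

3.73


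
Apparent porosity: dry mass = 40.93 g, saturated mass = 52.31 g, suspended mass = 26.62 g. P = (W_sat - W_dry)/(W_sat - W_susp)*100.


P = (52.31 - 40.93) / (52.31 - 26.62) * 100 = 11.38 / 25.69 * 100 = 44.3%

44.3


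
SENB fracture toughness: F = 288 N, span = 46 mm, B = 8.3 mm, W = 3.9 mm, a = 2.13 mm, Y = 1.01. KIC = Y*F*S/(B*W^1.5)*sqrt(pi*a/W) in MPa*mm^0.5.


KIC = 1.01*288*46/(8.3*3.9^1.5)*sqrt(pi*2.13/3.9) = 274.18

274.18
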